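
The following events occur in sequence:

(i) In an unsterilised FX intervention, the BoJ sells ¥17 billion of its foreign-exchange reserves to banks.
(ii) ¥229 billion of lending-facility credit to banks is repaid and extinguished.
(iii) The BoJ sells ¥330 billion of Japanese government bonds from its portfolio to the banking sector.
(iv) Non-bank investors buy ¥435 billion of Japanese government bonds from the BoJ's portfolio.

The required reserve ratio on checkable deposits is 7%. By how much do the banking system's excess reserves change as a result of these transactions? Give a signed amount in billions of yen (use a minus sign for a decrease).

FX sale ¥17 billion: reserves −¥17B, deposits 0.
Discount-window repayment ¥229 billion: reserves −¥229B, deposits 0.
OMO sale (to banks) ¥330 billion: reserves −¥330B, deposits 0.
Asset sale (to non-banks) ¥435 billion: reserves −¥435B, deposits −¥435B.
Totals: Δreserves = −¥1011B, Δdeposits = −¥435B.
Δrequired reserves = 7% × −¥435B = −¥30.45B.
Δexcess reserves = Δreserves − Δrequired = −¥1011B − (−¥30.45B) = -¥980.55 billion.

-¥980.55 billion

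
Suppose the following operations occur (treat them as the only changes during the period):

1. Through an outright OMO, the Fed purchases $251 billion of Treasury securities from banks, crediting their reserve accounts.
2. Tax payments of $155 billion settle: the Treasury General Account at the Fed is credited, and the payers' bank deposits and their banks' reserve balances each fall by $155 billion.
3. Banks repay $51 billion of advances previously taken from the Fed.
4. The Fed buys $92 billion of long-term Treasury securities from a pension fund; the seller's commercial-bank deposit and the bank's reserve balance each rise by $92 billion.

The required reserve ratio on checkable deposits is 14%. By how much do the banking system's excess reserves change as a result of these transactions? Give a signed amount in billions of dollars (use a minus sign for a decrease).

OMO purchase (from banks) $251 billion: reserves +$251B, deposits 0.
Government account inflow $155 billion: reserves −$155B, deposits −$155B.
Discount-window repayment $51 billion: reserves −$51B, deposits 0.
Asset purchase (from non-banks) $92 billion: reserves +$92B, deposits +$92B.
Totals: Δreserves = +$137B, Δdeposits = −$63B.
Δrequired reserves = 14% × −$63B = −$8.82B.
Δexcess reserves = Δreserves − Δrequired = +$137B − (−$8.82B) = +$145.82 billion.

+$145.82 billion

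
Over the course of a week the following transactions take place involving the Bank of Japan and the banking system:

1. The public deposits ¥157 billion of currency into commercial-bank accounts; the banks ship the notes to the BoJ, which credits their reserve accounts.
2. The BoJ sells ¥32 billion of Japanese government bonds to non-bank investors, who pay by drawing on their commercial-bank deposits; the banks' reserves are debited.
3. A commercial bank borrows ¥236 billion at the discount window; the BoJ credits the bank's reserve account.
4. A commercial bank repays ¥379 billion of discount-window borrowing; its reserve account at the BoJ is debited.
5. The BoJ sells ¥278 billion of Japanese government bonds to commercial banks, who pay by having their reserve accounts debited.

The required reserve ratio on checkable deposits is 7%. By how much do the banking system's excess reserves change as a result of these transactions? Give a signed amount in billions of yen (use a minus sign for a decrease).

-¥304.75 billion

Currency deposit ¥157 billion: reserves +¥157B, deposits +¥157B.
Asset sale (to non-banks) ¥32 billion: reserves −¥32B, deposits −¥32B.
Discount-window loan ¥236 billion: reserves +¥236B, deposits 0.
Discount-window repayment ¥379 billion: reserves −¥379B, deposits 0.
OMO sale (to banks) ¥278 billion: reserves −¥278B, deposits 0.
Totals: Δreserves = −¥296B, Δdeposits = +¥125B.
Δrequired reserves = 7% × +¥125B = +¥8.75B.
Δexcess reserves = Δreserves − Δrequired = −¥296B − (+¥8.75B) = -¥304.75 billion.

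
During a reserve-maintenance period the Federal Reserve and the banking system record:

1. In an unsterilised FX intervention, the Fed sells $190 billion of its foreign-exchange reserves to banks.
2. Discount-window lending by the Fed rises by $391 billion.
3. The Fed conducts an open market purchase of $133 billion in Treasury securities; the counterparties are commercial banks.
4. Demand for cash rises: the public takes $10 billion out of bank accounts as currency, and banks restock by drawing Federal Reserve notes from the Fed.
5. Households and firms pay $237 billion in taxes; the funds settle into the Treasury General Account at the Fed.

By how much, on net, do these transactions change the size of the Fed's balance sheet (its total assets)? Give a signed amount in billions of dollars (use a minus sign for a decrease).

+$334 billion

Fed balance sheet:
  Assets:      Securities +$133B, Loans to banks +$391B, Foreign assets −$190B
  Liabilities: Bank reserves +$87B, Currency in circulation +$10B, Government deposits +$237B
Commercial banking system:
  Assets:      Reserves at CB +$87B, Securities −$133B, Foreign assets +$190B
  Liabilities: Checkable deposits −$247B, Borrowings from CB +$391B
Change in total Fed assets = +$334 billion.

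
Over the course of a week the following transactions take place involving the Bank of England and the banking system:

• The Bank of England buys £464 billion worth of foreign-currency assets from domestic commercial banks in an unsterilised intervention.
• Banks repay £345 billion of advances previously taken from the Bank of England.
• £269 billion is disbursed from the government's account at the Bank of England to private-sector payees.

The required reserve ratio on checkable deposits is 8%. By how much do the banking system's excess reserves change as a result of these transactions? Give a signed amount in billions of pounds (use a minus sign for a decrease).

FX purchase £464 billion: reserves +£464B, deposits 0.
Discount-window repayment £345 billion: reserves −£345B, deposits 0.
Government spending £269 billion: reserves +£269B, deposits +£269B.
Totals: Δreserves = +£388B, Δdeposits = +£269B.
Δrequired reserves = 8% × +£269B = +£21.52B.
Δexcess reserves = Δreserves − Δrequired = +£388B − (+£21.52B) = +£366.48 billion.

+£366.48 billion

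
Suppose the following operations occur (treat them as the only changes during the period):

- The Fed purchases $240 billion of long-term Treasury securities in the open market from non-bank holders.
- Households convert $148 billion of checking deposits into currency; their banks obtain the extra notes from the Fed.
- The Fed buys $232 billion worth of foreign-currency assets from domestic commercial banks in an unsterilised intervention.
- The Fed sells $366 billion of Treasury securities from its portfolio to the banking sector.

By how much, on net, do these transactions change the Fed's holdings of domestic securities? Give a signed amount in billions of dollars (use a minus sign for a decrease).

Asset purchase (from non-banks) $240 billion: securities added to the Fed's portfolio → +$240B.
Currency withdrawal $148 billion: the Fed's securities portfolio is untouched → 0.
FX purchase $232 billion: the Fed's securities portfolio is untouched → 0.
OMO sale (to banks) $366 billion: securities removed from the Fed's portfolio → −$366B.
Net: 240 + 0 + 0 − 366 = -$126 billion.

-$126 billion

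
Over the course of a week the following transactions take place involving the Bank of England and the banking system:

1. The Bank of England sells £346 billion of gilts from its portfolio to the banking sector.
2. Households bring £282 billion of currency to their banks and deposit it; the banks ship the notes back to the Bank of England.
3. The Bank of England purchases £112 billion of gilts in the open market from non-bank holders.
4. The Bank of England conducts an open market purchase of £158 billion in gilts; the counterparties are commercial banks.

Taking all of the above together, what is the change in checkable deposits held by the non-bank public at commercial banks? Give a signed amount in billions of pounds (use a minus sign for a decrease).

OMO sale (to banks) £346 billion: the counterparty is a bank, so public deposits are unchanged → 0.
Currency deposit £282 billion: non-bank counterparties' bank balances rise → +£282B.
Asset purchase (from non-banks) £112 billion: non-bank counterparties' bank balances rise → +£112B.
OMO purchase (from banks) £158 billion: the counterparty is a bank, so public deposits are unchanged → 0.
Net: 0 + 282 + 112 + 0 = +£394 billion.

+£394 billion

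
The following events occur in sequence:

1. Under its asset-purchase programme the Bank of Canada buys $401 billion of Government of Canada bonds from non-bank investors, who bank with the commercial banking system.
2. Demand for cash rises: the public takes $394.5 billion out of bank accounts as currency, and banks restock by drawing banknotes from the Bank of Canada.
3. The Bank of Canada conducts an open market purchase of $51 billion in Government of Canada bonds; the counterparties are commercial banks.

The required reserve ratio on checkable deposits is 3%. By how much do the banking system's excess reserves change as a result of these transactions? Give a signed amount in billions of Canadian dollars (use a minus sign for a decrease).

+$57.305 billion

Asset purchase (from non-banks) $401 billion: reserves +$401B, deposits +$401B.
Currency withdrawal $394.5 billion: reserves −$394.5B, deposits −$394.5B.
OMO purchase (from banks) $51 billion: reserves +$51B, deposits 0.
Totals: Δreserves = +$57.5B, Δdeposits = +$6.5B.
Δrequired reserves = 3% × +$6.5B = +$0.195B.
Δexcess reserves = Δreserves − Δrequired = +$57.5B − (+$0.195B) = +$57.305 billion.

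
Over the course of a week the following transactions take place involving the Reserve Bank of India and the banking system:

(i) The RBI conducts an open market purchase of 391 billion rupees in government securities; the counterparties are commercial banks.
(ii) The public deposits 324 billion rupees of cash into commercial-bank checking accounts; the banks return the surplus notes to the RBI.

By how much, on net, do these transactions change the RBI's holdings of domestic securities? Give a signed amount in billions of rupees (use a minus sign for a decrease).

+391 billion

OMO purchase (from banks) 391 billion rupees: securities added to the RBI's portfolio → +391B.
Currency deposit 324 billion rupees: the RBI's securities portfolio is untouched → 0.
Net: 391 + 0 = +391 billion.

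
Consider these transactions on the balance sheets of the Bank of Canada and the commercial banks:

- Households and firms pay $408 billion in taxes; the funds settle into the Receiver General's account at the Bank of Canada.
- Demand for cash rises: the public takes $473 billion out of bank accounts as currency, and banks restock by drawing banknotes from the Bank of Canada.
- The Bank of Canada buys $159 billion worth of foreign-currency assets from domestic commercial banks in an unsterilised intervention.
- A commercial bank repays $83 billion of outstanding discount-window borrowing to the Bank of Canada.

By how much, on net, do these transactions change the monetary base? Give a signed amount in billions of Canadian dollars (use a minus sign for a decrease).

Government account inflow $408 billion: reserves shift to a non-base liability → −$408B.
Currency withdrawal $473 billion: just a shift between currency and reserves — both are base money → 0.
FX purchase $159 billion: Bank of Canada balance sheet expands → +$159B.
Discount-window repayment $83 billion: Bank of Canada balance sheet contracts → −$83B.
Net: −408 + 0 + 159 − 83 = -$332 billion.

-$332 billion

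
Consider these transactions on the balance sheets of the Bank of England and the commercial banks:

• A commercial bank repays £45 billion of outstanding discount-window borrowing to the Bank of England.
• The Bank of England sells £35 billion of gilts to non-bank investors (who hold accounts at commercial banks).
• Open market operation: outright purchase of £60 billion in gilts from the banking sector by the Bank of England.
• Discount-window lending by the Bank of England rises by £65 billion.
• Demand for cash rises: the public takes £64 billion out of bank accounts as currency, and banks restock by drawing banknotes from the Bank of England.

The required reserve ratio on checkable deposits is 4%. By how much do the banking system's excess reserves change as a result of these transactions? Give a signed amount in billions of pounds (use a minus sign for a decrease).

Discount-window repayment £45 billion: reserves −£45B, deposits 0.
Asset sale (to non-banks) £35 billion: reserves −£35B, deposits −£35B.
OMO purchase (from banks) £60 billion: reserves +£60B, deposits 0.
Discount-window loan £65 billion: reserves +£65B, deposits 0.
Currency withdrawal £64 billion: reserves −£64B, deposits −£64B.
Totals: Δreserves = −£19B, Δdeposits = −£99B.
Δrequired reserves = 4% × −£99B = −£3.96B.
Δexcess reserves = Δreserves − Δrequired = −£19B − (−£3.96B) = -£15.04 billion.

-£15.04 billion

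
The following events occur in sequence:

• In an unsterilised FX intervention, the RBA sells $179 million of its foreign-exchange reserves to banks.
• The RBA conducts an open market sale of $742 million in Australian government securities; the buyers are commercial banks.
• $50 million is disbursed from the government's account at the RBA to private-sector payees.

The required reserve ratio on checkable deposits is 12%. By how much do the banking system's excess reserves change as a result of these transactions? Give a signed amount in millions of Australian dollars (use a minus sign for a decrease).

FX sale $179 million: reserves −$179M, deposits 0.
OMO sale (to banks) $742 million: reserves −$742M, deposits 0.
Government spending $50 million: reserves +$50M, deposits +$50M.
Totals: Δreserves = −$871M, Δdeposits = +$50M.
Δrequired reserves = 12% × +$50M = +$6M.
Δexcess reserves = Δreserves − Δrequired = −$871M − (+$6M) = -$877 million.

-$877 million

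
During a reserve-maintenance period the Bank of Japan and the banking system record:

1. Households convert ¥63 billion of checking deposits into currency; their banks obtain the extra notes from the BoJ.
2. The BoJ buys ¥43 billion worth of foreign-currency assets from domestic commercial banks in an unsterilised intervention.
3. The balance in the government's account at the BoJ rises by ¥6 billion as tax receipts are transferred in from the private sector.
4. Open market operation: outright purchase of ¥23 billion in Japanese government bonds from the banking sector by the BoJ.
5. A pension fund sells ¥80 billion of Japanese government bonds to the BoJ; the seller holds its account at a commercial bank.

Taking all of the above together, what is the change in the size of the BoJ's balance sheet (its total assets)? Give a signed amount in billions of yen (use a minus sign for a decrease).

+¥146 billion

Currency withdrawal ¥63 billion: only the composition of liabilities changes → 0.
FX purchase ¥43 billion: a BoJ asset is acquired → +¥43B.
Government account inflow ¥6 billion: only the composition of liabilities changes → 0.
OMO purchase (from banks) ¥23 billion: a BoJ asset is acquired → +¥23B.
Asset purchase (from non-banks) ¥80 billion: a BoJ asset is acquired → +¥80B.
Net: 0 + 43 + 0 + 23 + 80 = +¥146 billion.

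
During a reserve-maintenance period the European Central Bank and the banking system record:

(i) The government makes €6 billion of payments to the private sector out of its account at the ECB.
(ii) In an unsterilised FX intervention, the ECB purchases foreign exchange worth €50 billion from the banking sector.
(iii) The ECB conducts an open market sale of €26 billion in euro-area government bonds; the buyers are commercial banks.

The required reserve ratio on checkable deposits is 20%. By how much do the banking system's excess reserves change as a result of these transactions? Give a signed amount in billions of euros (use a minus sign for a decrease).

+€28.8 billion

Government spending €6 billion: reserves +€6B, deposits +€6B.
FX purchase €50 billion: reserves +€50B, deposits 0.
OMO sale (to banks) €26 billion: reserves −€26B, deposits 0.
Totals: Δreserves = +€30B, Δdeposits = +€6B.
Δrequired reserves = 20% × +€6B = +€1.2B.
Δexcess reserves = Δreserves − Δrequired = +€30B − (+€1.2B) = +€28.8 billion.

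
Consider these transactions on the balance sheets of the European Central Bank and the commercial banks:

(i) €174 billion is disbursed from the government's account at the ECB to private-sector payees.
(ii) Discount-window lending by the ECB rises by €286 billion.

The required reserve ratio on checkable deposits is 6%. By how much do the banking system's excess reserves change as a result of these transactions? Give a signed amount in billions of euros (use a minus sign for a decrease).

Government spending €174 billion: reserves +€174B, deposits +€174B.
Discount-window loan €286 billion: reserves +€286B, deposits 0.
Totals: Δreserves = +€460B, Δdeposits = +€174B.
Δrequired reserves = 6% × +€174B = +€10.44B.
Δexcess reserves = Δreserves − Δrequired = +€460B − (+€10.44B) = +€449.56 billion.

+€449.56 billion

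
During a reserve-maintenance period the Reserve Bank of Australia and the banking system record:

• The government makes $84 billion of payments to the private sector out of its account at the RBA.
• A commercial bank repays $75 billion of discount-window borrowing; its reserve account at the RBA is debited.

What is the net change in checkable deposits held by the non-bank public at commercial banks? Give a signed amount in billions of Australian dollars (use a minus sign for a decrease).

+$84 billion

RBA balance sheet:
  Assets:      Loans to banks −$75B
  Liabilities: Bank reserves +$9B, Government deposits −$84B
Commercial banking system:
  Assets:      Reserves at CB +$9B
  Liabilities: Checkable deposits +$84B, Borrowings from CB −$75B
So the change in checkable deposits held by the non-bank public at commercial banks is +$84 billion.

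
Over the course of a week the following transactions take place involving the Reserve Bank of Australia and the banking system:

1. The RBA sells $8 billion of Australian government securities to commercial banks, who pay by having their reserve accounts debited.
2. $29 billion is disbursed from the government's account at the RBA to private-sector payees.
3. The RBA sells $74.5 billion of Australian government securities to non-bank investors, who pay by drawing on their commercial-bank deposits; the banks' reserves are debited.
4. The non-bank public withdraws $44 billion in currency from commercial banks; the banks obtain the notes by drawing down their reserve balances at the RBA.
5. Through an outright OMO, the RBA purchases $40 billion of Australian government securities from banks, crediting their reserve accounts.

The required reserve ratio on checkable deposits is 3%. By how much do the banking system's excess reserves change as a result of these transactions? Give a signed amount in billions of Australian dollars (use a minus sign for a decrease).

-$54.815 billion

OMO sale (to banks) $8 billion: reserves −$8B, deposits 0.
Government spending $29 billion: reserves +$29B, deposits +$29B.
Asset sale (to non-banks) $74.5 billion: reserves −$74.5B, deposits −$74.5B.
Currency withdrawal $44 billion: reserves −$44B, deposits −$44B.
OMO purchase (from banks) $40 billion: reserves +$40B, deposits 0.
Totals: Δreserves = −$57.5B, Δdeposits = −$89.5B.
Δrequired reserves = 3% × −$89.5B = −$2.685B.
Δexcess reserves = Δreserves − Δrequired = −$57.5B − (−$2.685B) = -$54.815 billion.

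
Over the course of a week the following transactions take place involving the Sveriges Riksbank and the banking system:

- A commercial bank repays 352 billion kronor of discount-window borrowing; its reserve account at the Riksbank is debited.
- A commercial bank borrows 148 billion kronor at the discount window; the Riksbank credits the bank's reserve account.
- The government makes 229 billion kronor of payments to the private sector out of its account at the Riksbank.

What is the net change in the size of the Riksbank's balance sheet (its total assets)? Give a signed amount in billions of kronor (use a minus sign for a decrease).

Discount-window repayment 352 billion kronor: a Riksbank asset is shed → −352B.
Discount-window loan 148 billion kronor: a Riksbank asset is acquired → +148B.
Government spending 229 billion kronor: only the composition of liabilities changes → 0.
Net: −352 + 148 + 0 = -204 billion.

-204 billion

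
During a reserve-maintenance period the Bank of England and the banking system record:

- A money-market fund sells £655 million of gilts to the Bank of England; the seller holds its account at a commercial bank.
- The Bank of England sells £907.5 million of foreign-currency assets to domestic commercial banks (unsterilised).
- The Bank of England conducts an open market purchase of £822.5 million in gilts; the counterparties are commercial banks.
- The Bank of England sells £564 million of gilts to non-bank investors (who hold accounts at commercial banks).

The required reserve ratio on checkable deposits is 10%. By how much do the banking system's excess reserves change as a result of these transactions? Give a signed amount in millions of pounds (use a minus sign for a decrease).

Asset purchase (from non-banks) £655 million: reserves +£655M, deposits +£655M.
FX sale £907.5 million: reserves −£907.5M, deposits 0.
OMO purchase (from banks) £822.5 million: reserves +£822.5M, deposits 0.
Asset sale (to non-banks) £564 million: reserves −£564M, deposits −£564M.
Totals: Δreserves = +£6M, Δdeposits = +£91M.
Δrequired reserves = 10% × +£91M = +£9.1M.
Δexcess reserves = Δreserves − Δrequired = +£6M − (+£9.1M) = -£3.1 million.

-£3.1 million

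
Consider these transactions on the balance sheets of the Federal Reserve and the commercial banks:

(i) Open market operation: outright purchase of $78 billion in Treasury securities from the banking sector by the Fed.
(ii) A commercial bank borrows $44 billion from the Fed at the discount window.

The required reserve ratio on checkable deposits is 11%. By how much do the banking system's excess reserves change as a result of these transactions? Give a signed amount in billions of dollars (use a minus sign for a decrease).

OMO purchase (from banks) $78 billion: reserves +$78B, deposits 0.
Discount-window loan $44 billion: reserves +$44B, deposits 0.
Totals: Δreserves = +$122B, Δdeposits = 0.
Δrequired reserves = 11% × 0 = 0.
Δexcess reserves = Δreserves − Δrequired = +$122B − (0) = +$122 billion.

+$122 billion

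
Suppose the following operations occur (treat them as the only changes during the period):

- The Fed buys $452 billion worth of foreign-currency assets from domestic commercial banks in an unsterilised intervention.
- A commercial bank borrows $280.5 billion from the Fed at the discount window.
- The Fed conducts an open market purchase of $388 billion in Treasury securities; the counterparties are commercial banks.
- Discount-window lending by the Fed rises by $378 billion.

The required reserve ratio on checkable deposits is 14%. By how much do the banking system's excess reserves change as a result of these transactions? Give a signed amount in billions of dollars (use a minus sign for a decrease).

FX purchase $452 billion: reserves +$452B, deposits 0.
Discount-window loan $280.5 billion: reserves +$280.5B, deposits 0.
OMO purchase (from banks) $388 billion: reserves +$388B, deposits 0.
Discount-window loan $378 billion: reserves +$378B, deposits 0.
Totals: Δreserves = +$1498.5B, Δdeposits = 0.
Δrequired reserves = 14% × 0 = 0.
Δexcess reserves = Δreserves − Δrequired = +$1498.5B − (0) = +$1498.5 billion.

+$1498.5 billion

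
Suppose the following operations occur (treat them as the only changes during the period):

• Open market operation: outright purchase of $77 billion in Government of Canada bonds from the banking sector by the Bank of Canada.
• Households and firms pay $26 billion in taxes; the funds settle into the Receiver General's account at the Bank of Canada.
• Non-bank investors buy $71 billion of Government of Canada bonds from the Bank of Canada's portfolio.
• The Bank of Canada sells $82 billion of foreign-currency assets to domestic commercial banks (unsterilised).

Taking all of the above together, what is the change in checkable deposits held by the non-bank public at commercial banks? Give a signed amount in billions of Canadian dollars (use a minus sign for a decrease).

-$97 billion

Bank of Canada balance sheet:
  Assets:      Securities +$6B, Foreign assets −$82B
  Liabilities: Bank reserves −$102B, Government deposits +$26B
Commercial banking system:
  Assets:      Reserves at CB −$102B, Securities −$77B, Foreign assets +$82B
  Liabilities: Checkable deposits −$97B
So the change in checkable deposits held by the non-bank public at commercial banks is -$97 billion.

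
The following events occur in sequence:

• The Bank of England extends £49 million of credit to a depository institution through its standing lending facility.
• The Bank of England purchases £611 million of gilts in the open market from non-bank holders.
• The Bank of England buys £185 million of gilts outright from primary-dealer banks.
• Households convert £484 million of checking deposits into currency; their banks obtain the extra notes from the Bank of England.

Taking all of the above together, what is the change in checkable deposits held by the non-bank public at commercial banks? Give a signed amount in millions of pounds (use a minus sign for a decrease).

Bank of England balance sheet:
  Assets:      Securities +£796M, Loans to banks +£49M
  Liabilities: Bank reserves +£361M, Currency in circulation +£484M
Commercial banking system:
  Assets:      Reserves at CB +£361M, Securities −£185M
  Liabilities: Checkable deposits +£127M, Borrowings from CB +£49M
So the change in checkable deposits held by the non-bank public at commercial banks is +£127 million.

+£127 million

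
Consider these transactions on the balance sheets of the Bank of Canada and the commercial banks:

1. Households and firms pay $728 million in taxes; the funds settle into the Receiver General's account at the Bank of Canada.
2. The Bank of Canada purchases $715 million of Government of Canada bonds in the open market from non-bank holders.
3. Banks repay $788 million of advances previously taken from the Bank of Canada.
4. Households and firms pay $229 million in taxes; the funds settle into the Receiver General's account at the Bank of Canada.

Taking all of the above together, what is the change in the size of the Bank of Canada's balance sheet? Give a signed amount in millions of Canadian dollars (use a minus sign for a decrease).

-$73 million

Government account inflow $728 million: only the composition of liabilities changes → 0.
Asset purchase (from non-banks) $715 million: a Bank of Canada asset is acquired → +$715M.
Discount-window repayment $788 million: a Bank of Canada asset is shed → −$788M.
Government account inflow $229 million: only the composition of liabilities changes → 0.
Net: 0 + 715 − 788 + 0 = -$73 million.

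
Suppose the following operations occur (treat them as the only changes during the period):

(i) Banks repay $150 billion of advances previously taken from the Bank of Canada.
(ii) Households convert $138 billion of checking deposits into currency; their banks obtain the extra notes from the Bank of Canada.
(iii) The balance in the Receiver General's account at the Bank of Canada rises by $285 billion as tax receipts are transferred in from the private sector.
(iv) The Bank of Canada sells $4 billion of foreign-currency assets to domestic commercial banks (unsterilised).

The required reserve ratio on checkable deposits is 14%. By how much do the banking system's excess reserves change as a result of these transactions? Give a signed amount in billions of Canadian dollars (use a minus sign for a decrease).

-$517.78 billion

Discount-window repayment $150 billion: reserves −$150B, deposits 0.
Currency withdrawal $138 billion: reserves −$138B, deposits −$138B.
Government account inflow $285 billion: reserves −$285B, deposits −$285B.
FX sale $4 billion: reserves −$4B, deposits 0.
Totals: Δreserves = −$577B, Δdeposits = −$423B.
Δrequired reserves = 14% × −$423B = −$59.22B.
Δexcess reserves = Δreserves − Δrequired = −$577B − (−$59.22B) = -$517.78 billion.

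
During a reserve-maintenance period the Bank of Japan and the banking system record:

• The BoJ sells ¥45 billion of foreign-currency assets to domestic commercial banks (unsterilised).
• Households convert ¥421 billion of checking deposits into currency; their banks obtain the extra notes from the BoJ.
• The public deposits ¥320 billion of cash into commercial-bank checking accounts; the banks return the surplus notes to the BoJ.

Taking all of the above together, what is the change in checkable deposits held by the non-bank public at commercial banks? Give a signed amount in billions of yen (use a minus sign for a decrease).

-¥101 billion

BoJ balance sheet:
  Assets:      Foreign assets −¥45B
  Liabilities: Bank reserves −¥146B, Currency in circulation +¥101B
Commercial banking system:
  Assets:      Reserves at CB −¥146B, Foreign assets +¥45B
  Liabilities: Checkable deposits −¥101B
So the change in checkable deposits held by the non-bank public at commercial banks is -¥101 billion.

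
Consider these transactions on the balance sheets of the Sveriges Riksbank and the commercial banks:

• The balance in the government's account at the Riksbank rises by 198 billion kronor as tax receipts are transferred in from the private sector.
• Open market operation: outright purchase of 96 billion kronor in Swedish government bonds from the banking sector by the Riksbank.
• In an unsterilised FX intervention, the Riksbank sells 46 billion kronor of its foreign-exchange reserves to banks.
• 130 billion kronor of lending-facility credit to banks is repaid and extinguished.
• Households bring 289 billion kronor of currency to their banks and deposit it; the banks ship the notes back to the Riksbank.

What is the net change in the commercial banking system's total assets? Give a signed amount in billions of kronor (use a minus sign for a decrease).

Government account inflow 198 billion kronor: bank balance sheets shrink → −198B.
OMO purchase (from banks) 96 billion kronor: just an asset swap on bank balance sheets → 0.
FX sale 46 billion kronor: just an asset swap on bank balance sheets → 0.
Discount-window repayment 130 billion kronor: bank balance sheets shrink → −130B.
Currency deposit 289 billion kronor: bank balance sheets expand → +289B.
Net: −198 + 0 + 0 − 130 + 289 = -39 billion.

-39 billion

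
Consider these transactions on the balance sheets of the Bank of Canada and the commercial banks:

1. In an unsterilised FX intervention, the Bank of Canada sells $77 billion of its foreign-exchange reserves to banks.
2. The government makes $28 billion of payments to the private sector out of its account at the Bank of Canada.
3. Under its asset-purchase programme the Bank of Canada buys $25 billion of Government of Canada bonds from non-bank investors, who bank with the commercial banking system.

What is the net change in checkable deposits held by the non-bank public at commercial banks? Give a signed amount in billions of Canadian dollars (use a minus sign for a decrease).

FX sale $77 billion: the counterparty is a bank, so public deposits are unchanged → 0.
Government spending $28 billion: non-bank counterparties' bank balances rise → +$28B.
Asset purchase (from non-banks) $25 billion: non-bank counterparties' bank balances rise → +$25B.
Net: 0 + 28 + 25 = +$53 billion.

+$53 billion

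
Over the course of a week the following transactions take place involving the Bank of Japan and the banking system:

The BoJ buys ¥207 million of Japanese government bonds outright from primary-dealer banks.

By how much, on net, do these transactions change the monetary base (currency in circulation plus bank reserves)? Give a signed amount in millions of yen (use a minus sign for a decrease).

OMO purchase (from banks) ¥207 million: BoJ balance sheet expands → +¥207M.

+¥207 million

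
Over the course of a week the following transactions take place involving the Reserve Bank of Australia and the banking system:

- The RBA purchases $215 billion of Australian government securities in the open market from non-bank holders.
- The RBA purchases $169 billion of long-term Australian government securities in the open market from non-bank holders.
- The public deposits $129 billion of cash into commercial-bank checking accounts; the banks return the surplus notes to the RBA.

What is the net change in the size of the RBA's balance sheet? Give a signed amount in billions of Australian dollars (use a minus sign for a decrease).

+$384 billion

Asset purchase (from non-banks) $215 billion: an RBA asset is acquired → +$215B.
Asset purchase (from non-banks) $169 billion: an RBA asset is acquired → +$169B.
Currency deposit $129 billion: only the composition of liabilities changes → 0.
Net: 215 + 169 + 0 = +$384 billion.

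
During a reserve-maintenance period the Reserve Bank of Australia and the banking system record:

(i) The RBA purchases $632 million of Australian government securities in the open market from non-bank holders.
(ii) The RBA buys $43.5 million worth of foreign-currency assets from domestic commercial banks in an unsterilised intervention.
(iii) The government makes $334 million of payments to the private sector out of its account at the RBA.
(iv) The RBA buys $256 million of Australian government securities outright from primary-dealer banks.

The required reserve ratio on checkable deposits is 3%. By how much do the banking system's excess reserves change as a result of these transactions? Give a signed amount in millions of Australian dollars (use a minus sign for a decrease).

+$1236.52 million

Asset purchase (from non-banks) $632 million: reserves +$632M, deposits +$632M.
FX purchase $43.5 million: reserves +$43.5M, deposits 0.
Government spending $334 million: reserves +$334M, deposits +$334M.
OMO purchase (from banks) $256 million: reserves +$256M, deposits 0.
Totals: Δreserves = +$1265.5M, Δdeposits = +$966M.
Δrequired reserves = 3% × +$966M = +$28.98M.
Δexcess reserves = Δreserves − Δrequired = +$1265.5M − (+$28.98M) = +$1236.52 million.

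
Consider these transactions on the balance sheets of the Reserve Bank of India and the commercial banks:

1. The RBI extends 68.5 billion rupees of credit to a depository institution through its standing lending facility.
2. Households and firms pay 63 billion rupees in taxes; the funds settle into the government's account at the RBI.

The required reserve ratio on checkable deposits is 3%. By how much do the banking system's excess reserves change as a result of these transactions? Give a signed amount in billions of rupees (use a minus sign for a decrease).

Discount-window loan 68.5 billion rupees: reserves +68.5B, deposits 0.
Government account inflow 63 billion rupees: reserves −63B, deposits −63B.
Totals: Δreserves = +5.5B, Δdeposits = −63B.
Δrequired reserves = 3% × −63B = −1.89B.
Δexcess reserves = Δreserves − Δrequired = +5.5B − (−1.89B) = +7.39 billion.

+7.39 billion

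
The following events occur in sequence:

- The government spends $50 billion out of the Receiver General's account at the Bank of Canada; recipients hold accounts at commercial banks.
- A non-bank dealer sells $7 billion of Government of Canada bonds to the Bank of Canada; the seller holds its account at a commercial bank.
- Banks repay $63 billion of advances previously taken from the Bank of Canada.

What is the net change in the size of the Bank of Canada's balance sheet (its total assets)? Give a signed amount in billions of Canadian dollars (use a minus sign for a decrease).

-$56 billion

Government spending $50 billion: only the composition of liabilities changes → 0.
Asset purchase (from non-banks) $7 billion: a Bank of Canada asset is acquired → +$7B.
Discount-window repayment $63 billion: a Bank of Canada asset is shed → −$63B.
Net: 0 + 7 − 63 = -$56 billion.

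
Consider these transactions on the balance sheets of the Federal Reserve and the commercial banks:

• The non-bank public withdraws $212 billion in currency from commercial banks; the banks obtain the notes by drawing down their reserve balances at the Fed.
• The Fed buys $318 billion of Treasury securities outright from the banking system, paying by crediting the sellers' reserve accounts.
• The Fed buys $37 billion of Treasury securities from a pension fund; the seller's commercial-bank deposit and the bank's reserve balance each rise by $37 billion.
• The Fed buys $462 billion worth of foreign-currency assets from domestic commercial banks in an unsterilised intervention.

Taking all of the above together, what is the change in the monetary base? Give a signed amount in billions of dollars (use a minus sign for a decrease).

Fed balance sheet:
  Assets:      Securities +$355B, Foreign assets +$462B
  Liabilities: Bank reserves +$605B, Currency in circulation +$212B
Commercial banking system:
  Assets:      Reserves at CB +$605B, Securities −$318B, Foreign assets −$462B
  Liabilities: Checkable deposits −$175B
Monetary base = currency + reserves: +$212B + (+$605B) = +$817 billion.

+$817 billion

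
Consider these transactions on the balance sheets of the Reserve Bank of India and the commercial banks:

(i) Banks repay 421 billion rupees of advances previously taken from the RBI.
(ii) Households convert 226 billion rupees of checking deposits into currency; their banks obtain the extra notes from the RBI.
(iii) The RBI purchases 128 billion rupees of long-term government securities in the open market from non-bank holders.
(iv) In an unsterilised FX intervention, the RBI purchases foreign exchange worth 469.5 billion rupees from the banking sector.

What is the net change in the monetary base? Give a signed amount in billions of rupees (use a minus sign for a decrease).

+176.5 billion

Discount-window repayment 421 billion rupees: RBI balance sheet contracts → −421B.
Currency withdrawal 226 billion rupees: just a shift between currency and reserves — both are base money → 0.
Asset purchase (from non-banks) 128 billion rupees: RBI balance sheet expands → +128B.
FX purchase 469.5 billion rupees: RBI balance sheet expands → +469.5B.
Net: −421 + 0 + 128 + 469.5 = +176.5 billion.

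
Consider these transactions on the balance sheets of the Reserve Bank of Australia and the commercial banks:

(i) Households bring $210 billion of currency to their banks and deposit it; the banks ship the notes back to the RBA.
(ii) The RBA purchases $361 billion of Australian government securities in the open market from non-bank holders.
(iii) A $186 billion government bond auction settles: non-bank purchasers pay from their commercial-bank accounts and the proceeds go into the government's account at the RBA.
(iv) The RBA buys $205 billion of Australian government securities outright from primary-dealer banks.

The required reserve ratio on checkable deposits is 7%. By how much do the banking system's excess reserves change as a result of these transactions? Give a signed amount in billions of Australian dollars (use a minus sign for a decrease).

+$563.05 billion

Currency deposit $210 billion: reserves +$210B, deposits +$210B.
Asset purchase (from non-banks) $361 billion: reserves +$361B, deposits +$361B.
Government account inflow $186 billion: reserves −$186B, deposits −$186B.
OMO purchase (from banks) $205 billion: reserves +$205B, deposits 0.
Totals: Δreserves = +$590B, Δdeposits = +$385B.
Δrequired reserves = 7% × +$385B = +$26.95B.
Δexcess reserves = Δreserves − Δrequired = +$590B − (+$26.95B) = +$563.05 billion.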